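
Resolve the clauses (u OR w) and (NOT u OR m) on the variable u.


The clauses contain complementary literals u and NOTu.
Resolution eliminates this pair and disjoins the remaining literals (merging duplicates).

(w OR m)


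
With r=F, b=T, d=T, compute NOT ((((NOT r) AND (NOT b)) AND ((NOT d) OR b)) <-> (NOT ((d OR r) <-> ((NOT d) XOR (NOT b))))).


Substitute r=F, b=T, d=T:
… (earlier sub-steps elided)
(NOT d) OR b = F OR T = T
((NOT r) AND (NOT b)) AND ((NOT d) OR b) = F AND T = F
d OR r = T OR F = T
NOT d = F
NOT b = F
(NOT d) XOR (NOT b) = F XOR F = F
(d OR r) <-> ((NOT d) XOR (NOT b)) = T <-> F = F
NOT ((d OR r) <-> ((NOT d) XOR (NOT b))) = T
(((NOT r) AND (NOT b)) AND ((NOT d) OR b)) <-> (NOT ((d OR r) <-> ((NOT d) XOR (NOT b)))) = F <-> T = F
NOT ((((NOT r) AND (NOT b)) AND ((NOT d) OR b)) <-> (NOT ((d OR r) <-> ((NOT d) XOR (NOT b))))) = T

T


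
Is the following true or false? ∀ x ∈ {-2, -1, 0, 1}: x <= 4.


Evaluate the predicate on each element: -2:T, -1:T, 0:T, 1:T.
Every element satisfies the predicate.

T


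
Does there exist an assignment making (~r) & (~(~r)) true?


Check all 2 assignments over {r}:
r | φ
-----
False | False
True | False
No assignment makes the formula true.

Unsatisfiable.


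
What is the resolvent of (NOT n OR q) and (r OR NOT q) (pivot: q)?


The clauses contain complementary literals q and NOTq.
Resolution eliminates this pair and disjoins the remaining literals (merging duplicates).

(NOT n OR r)


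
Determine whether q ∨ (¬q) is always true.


Build the truth table over {q}:
q | φ
-----
F | T
T | T
Every row evaluates to true.

Yes, it is a tautology.


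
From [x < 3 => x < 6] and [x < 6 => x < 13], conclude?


Hypothetical syllogism: from (P → Q) and (Q → R), infer (P → R).
Chain the two implications through the shared middle term 'x < 6'.

x < 3 => x < 13


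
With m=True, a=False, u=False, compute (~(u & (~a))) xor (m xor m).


Substitute m=True, a=False, u=False:
~a = True
u & (~a) = False & True = False
~(u & (~a)) = True
m xor m = True xor True = False
(~(u & (~a))) xor (m xor m) = True xor False = True

True


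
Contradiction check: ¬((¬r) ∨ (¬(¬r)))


Truth table over {r}:
r | φ
-----
F | F
T | F
Every row is false.

Yes, it is a contradiction.


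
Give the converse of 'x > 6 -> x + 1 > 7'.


The converse of (P → Q) is (Q → P). It is not in general equivalent to the original.
Here P = 'x > 6' and Q = 'x + 1 > 7'.

If x + 1 > 7, then x > 6.


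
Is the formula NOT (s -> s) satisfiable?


Check all 2 assignments over {s}:
s | φ
-----
F | F
T | F
No assignment makes the formula true.

Unsatisfiable.


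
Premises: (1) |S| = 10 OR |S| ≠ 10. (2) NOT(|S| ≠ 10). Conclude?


Disjunctive syllogism: from (P ∨ Q) and ¬P, infer Q.
One disjunct, '|S| ≠ 10', is ruled out; the other must hold.

|S| = 10


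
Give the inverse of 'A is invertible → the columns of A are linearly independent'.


The inverse of (P → Q) is (¬P → ¬Q). It is equivalent to the converse, not to the original.
Here P = 'A is invertible' and Q = 'the columns of A are linearly independent'.

If not (A is invertible), then not (the columns of A are linearly independent).


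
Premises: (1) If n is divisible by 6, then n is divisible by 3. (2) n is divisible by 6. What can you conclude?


Modus ponens: from (P → Q) and P, infer Q.
P = 'n is divisible by 6' is asserted, and P → Q holds, so Q follows.

n is divisible by 3.


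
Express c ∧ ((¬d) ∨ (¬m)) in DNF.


Step 1: Distribute ∧ over ∨: c ∧ ((¬d) ∨ (¬m)) = (c ∧ (¬d)) ∨ (c ∧ (¬m)).

(c ∧ (¬d)) ∨ (c ∧ (¬m))


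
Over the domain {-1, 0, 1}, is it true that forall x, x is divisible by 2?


Evaluate the predicate on each element: -1:False, 0:True, 1:False.
Counterexample x = -1 fails the predicate.

False


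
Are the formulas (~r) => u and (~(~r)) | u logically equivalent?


Compare truth tables:
r | u | φ | ψ
-------------
False | False | False | False
True | False | True | True
False | True | True | True
True | True | True | True
The columns φ and ψ agree on every row.

Yes, they are logically equivalent.


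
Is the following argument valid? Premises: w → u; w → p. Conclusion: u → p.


This is (no valid rule). There exist truth assignments where the premises are all true but the conclusion is false.

Invalid.


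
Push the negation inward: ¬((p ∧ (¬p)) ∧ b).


De Morgan: the negation of a conjunction is the disjunction of the negations.
Distribute ¬ across ∧, flipping it to ∨, and negate each literal.

((¬p) ∨ p) ∨ (¬b)


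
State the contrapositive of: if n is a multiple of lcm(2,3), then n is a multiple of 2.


The contrapositive of (P → Q) is (¬Q → ¬P); it is logically equivalent to the original.
Here P = 'n is a multiple of lcm(2,3)' and Q = 'n is a multiple of 2'.

If not (n is a multiple of 2), then not (n is a multiple of lcm(2,3)).


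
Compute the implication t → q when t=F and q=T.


Implication is false only when antecedent is true and consequent is false.
Substitute: t=F, q=T.
F → T evaluates to T.

T


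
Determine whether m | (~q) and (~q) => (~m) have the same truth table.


Compare truth tables:
m | q | φ | ψ
-------------
False | False | True | True
True | False | True | False
False | True | False | True
True | True | True | True
They differ at row 2 (m=True, q=False): φ=True but ψ=False.

No, they are not logically equivalent.


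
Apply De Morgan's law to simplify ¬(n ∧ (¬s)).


De Morgan: the negation of a conjunction is the disjunction of the negations.
Distribute ¬ across ∧, flipping it to ∨, and negate each literal.

(¬n) ∨ s


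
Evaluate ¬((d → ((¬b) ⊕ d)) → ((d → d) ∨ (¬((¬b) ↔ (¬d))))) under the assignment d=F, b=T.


Substitute d=F, b=T:
… (earlier sub-steps elided)
(¬b) ⊕ d = F ⊕ F = F
d → ((¬b) ⊕ d) = F → F = T
d → d = F → F = T
¬b = F
¬d = T
(¬b) ↔ (¬d) = F ↔ T = F
¬((¬b) ↔ (¬d)) = T
(d → d) ∨ (¬((¬b) ↔ (¬d))) = T ∨ T = T
(d → ((¬b) ⊕ d)) → ((d → d) ∨ (¬((¬b) ↔ (¬d)))) = T → T = T
¬((d → ((¬b) ⊕ d)) → ((d → d) ∨ (¬((¬b) ↔ (¬d))))) = F

F


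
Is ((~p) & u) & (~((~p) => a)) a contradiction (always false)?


Truth table over {a, p, u}:
a | p | u | φ
-------------
False | False | False | False
True | False | False | False
False | True | False | False
True | True | False | False
False | False | True | True
True | False | True | False
False | True | True | False
True | True | True | False
Satisfying assignment at row 5: a=False, p=False, u=True gives True.

No, it is not a contradiction.


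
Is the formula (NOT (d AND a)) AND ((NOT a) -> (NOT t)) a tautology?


Build the truth table over {a, d, t}:
a | d | t | φ
-------------
F | F | F | T
T | F | F | T
F | T | F | T
T | T | F | F
F | F | T | F
T | F | T | T
F | T | T | F
T | T | T | F
Counterexample at row 4: with a=T, d=T, t=F, the formula is F.

No, it is not a tautology.


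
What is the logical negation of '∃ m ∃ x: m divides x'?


Negation flips each quantifier (∀↔∃) and negates the inner predicate.
¬(∃ m ∃ x: φ) = ∀ m ∀ x: ¬φ.

∀ m ∀ x: ¬(m divides x)


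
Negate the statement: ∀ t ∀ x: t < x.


Negation flips each quantifier (∀↔∃) and negates the inner predicate.
¬(∀ t ∀ x: φ) = ∃ t ∃ x: ¬φ.

∃ t ∃ x: ¬(t < x)


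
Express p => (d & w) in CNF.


Step 1: Rewrite p → (d ∧ w) as ¬p ∨ (d ∧ w).
Step 2: Distribute ∨ over ∧.

((~p) | d) & ((~p) | w)


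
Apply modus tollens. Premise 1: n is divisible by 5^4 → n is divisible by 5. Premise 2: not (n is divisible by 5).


Modus tollens: from (P → Q) and ¬Q, infer ¬P.
Q = 'n is divisible by 5' is denied; since P → Q, P must also fail.

Not (n is divisible by 5^4).


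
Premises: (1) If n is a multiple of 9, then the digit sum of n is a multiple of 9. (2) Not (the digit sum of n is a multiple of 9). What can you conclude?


Modus tollens: from (P → Q) and ¬Q, infer ¬P.
Q = 'the digit sum of n is a multiple of 9' is denied; since P → Q, P must also fail.

Not (n is a multiple of 9).


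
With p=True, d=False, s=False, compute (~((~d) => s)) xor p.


Substitute p=True, d=False, s=False:
~d = True
(~d) => s = True => False = False
~((~d) => s) = True
(~((~d) => s)) xor p = True xor True = False

False


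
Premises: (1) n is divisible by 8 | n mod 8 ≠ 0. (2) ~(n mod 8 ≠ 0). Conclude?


Disjunctive syllogism: from (P ∨ Q) and ¬P, infer Q.
One disjunct, 'n mod 8 ≠ 0', is ruled out; the other must hold.

n is divisible by 8


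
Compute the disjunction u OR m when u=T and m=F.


Disjunction is false only when both operands are false.
Substitute: u=T, m=F.
T OR F evaluates to T.

T


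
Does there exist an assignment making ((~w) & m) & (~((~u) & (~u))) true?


Search for a satisfying assignment over {m, u, w}.
Try m=True, u=True, w=False: the formula evaluates to True.
A satisfying assignment exists.

Satisfiable.


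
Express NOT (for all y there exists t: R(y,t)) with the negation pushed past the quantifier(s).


Negation flips each quantifier (∀↔∃) and negates the inner predicate.
¬(for all y there exists t: φ) = there exists y for all t: ¬φ.

there exists y for all t: NOT(R(y,t))


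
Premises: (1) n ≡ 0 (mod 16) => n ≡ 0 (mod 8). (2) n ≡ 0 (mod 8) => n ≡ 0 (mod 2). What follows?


Hypothetical syllogism: from (P → Q) and (Q → R), infer (P → R).
Chain the two implications through the shared middle term 'n ≡ 0 (mod 8)'.

n ≡ 0 (mod 16) => n ≡ 0 (mod 2)


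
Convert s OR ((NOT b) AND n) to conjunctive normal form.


Step 1: Distribute ∨ over ∧: s ∨ ((¬b) ∧ n) = (s ∨ (¬b)) ∧ (s ∨ n).

(s OR (NOT b)) AND (s OR n)


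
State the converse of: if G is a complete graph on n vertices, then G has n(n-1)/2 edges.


The converse of (P → Q) is (Q → P). It is not in general equivalent to the original.
Here P = 'G is a complete graph on n vertices' and Q = 'G has n(n-1)/2 edges'.

If G has n(n-1)/2 edges, then G is a complete graph on n vertices.


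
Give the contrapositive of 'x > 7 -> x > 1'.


The contrapositive of (P → Q) is (¬Q → ¬P); it is logically equivalent to the original.
Here P = 'x > 7' and Q = 'x > 1'.

If not (x > 1), then not (x > 7).


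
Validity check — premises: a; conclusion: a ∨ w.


This matches the form of disjunction introduction: the conclusion follows in every model of the premises.

Valid.


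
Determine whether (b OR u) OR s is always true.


Build the truth table over {b, s, u}:
b | s | u | φ
-------------
F | F | F | F
T | F | F | T
F | T | F | T
T | T | F | T
F | F | T | T
T | F | T | T
F | T | T | T
T | T | T | T
Counterexample at row 1: with b=F, s=F, u=F, the formula is F.

No, it is not a tautology.


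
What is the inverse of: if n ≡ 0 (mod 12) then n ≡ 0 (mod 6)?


The inverse of (P → Q) is (¬P → ¬Q). It is equivalent to the converse, not to the original.
Here P = 'n ≡ 0 (mod 12)' and Q = 'n ≡ 0 (mod 6)'.

If not (n ≡ 0 (mod 12)), then not (n ≡ 0 (mod 6)).


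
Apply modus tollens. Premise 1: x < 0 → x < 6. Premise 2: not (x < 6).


Modus tollens: from (P → Q) and ¬Q, infer ¬P.
Q = 'x < 6' is denied; since P → Q, P must also fail.

Not (x < 0).


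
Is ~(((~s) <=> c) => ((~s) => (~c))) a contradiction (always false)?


Truth table over {c, s}:
c | s | φ
---------
False | False | False
True | False | True
False | True | False
True | True | False
Satisfying assignment at row 2: c=True, s=False gives True.

No, it is not a contradiction.


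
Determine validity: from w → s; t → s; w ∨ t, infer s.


This matches the form of proof by cases: the conclusion follows in every model of the premises.

Valid.


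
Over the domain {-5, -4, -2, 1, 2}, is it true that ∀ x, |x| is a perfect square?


Evaluate the predicate on each element: -5:F, -4:T, -2:F, 1:T, 2:F.
Counterexample x = -5 fails the predicate.

F


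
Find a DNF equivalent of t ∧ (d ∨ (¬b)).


Step 1: Distribute ∧ over ∨: t ∧ (d ∨ (¬b)) = (t ∧ d) ∨ (t ∧ (¬b)).

(t ∧ d) ∨ (t ∧ (¬b))


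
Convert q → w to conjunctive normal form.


Step 1: Rewrite q → w as ¬q ∨ w.

(¬q) ∨ w


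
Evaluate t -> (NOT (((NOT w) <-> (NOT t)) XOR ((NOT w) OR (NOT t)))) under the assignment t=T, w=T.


Substitute t=T, w=T:
NOT w = F
NOT t = F
(NOT w) <-> (NOT t) = F <-> F = T
NOT w = F
NOT t = F
(NOT w) OR (NOT t) = F OR F = F
((NOT w) <-> (NOT t)) XOR ((NOT w) OR (NOT t)) = T XOR F = T
NOT (((NOT w) <-> (NOT t)) XOR ((NOT w) OR (NOT t))) = F
t -> (NOT (((NOT w) <-> (NOT t)) XOR ((NOT w) OR (NOT t)))) = T -> F = F

F


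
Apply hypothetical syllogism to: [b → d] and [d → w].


Hypothetical syllogism: from (P → Q) and (Q → R), infer (P → R).
Chain the two implications through the shared middle term 'd'.

b → w


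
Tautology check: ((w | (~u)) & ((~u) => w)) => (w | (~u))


Build the truth table over {u, w}:
u | w | φ
---------
False | False | True
True | False | True
False | True | True
True | True | True
Every row evaluates to true.

Yes, it is a tautology.


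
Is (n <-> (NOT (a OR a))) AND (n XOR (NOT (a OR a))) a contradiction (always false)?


Truth table over {a, n}:
a | n | φ
---------
F | F | F
T | F | F
F | T | F
T | T | F
Every row is false.

Yes, it is a contradiction.


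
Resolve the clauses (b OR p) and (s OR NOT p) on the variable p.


The clauses contain complementary literals p and NOTp.
Resolution eliminates this pair and disjoins the remaining literals (merging duplicates).

(b OR s)


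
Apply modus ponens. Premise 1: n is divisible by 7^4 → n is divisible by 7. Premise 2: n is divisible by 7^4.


Modus ponens: from (P → Q) and P, infer Q.
P = 'n is divisible by 7^4' is asserted, and P → Q holds, so Q follows.

n is divisible by 7.


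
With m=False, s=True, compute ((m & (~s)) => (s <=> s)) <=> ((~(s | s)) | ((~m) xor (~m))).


Substitute m=False, s=True:
… (earlier sub-steps elided)
m & (~s) = False & False = False
s <=> s = True <=> True = True
(m & (~s)) => (s <=> s) = False => True = True
s | s = True | True = True
~(s | s) = False
~m = True
~m = True
(~m) xor (~m) = True xor True = False
(~(s | s)) | ((~m) xor (~m)) = False | False = False
((m & (~s)) => (s <=> s)) <=> ((~(s | s)) | ((~m) xor (~m))) = True <=> False = False

False


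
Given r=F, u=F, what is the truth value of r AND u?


Conjunction is true only when both operands are true.
Substitute: r=F, u=F.
F AND F evaluates to F.

F


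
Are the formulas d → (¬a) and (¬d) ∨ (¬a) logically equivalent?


Compare truth tables:
a | d | φ | ψ
-------------
F | F | T | T
T | F | T | T
F | T | T | T
T | T | F | F
The columns φ and ψ agree on every row.

Yes, they are logically equivalent.


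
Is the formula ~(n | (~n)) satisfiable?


Check all 2 assignments over {n}:
n | φ
-----
False | False
True | False
No assignment makes the formula true.

Unsatisfiable.


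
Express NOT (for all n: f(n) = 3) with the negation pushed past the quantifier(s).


¬(for all x: φ) = there exists x: ¬φ, and ¬(there exists x: φ) = for all x: ¬φ.
Apply to the universal statement.

there exists n: NOT(f(n) = 3)


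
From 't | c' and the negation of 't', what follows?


Disjunctive syllogism: from (P ∨ Q) and ¬P, infer Q.
One disjunct, 't', is ruled out; the other must hold.

c


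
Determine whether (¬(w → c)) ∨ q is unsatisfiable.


Truth table over {c, q, w}:
c | q | w | φ
-------------
F | F | F | F
T | F | F | F
F | T | F | T
T | T | F | T
F | F | T | T
T | F | T | F
F | T | T | T
T | T | T | T
Satisfying assignment at row 3: c=F, q=T, w=F gives T.

No, it is not a contradiction.


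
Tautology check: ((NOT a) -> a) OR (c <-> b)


Build the truth table over {a, b, c}:
a | b | c | φ
-------------
F | F | F | T
T | F | F | T
F | T | F | F
T | T | F | T
F | F | T | F
T | F | T | T
F | T | T | T
T | T | T | T
Counterexample at row 3: with a=F, b=T, c=F, the formula is F.

No, it is not a tautology.


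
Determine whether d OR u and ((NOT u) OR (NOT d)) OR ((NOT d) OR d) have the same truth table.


Compare truth tables:
d | u | φ | ψ
-------------
F | F | F | T
T | F | T | T
F | T | T | T
T | T | T | T
They differ at row 1 (d=F, u=F): φ=F but ψ=T.

No, they are not logically equivalent.


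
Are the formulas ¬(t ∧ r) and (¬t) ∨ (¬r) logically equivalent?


Compare truth tables:
r | t | φ | ψ
-------------
F | F | T | T
T | F | T | T
F | T | T | T
T | T | F | F
The columns φ and ψ agree on every row.

Yes, they are logically equivalent.


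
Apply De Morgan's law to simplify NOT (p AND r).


De Morgan: the negation of a conjunction is the disjunction of the negations.
Distribute NOT across AND, flipping it to OR, and negate each literal.

(NOT p) OR (NOT r)


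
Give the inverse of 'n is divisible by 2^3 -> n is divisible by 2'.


The inverse of (P → Q) is (¬P → ¬Q). It is equivalent to the converse, not to the original.
Here P = 'n is divisible by 2^3' and Q = 'n is divisible by 2'.

If not (n is divisible by 2^3), then not (n is divisible by 2).


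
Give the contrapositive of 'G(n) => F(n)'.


The contrapositive of (P → Q) is (¬Q → ¬P); it is logically equivalent to the original.
Here P = 'G(n)' and Q = 'F(n)'.

If not (F(n)), then not (G(n)).


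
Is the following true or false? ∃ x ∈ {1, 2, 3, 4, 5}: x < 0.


Evaluate the predicate on each element: 1:F, 2:F, 3:F, 4:F, 5:F.
No element satisfies the predicate.

F


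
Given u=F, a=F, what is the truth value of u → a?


Implication is false only when antecedent is true and consequent is false.
Substitute: u=F, a=F.
F → F evaluates to T.

T


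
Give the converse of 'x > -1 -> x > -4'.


The converse of (P → Q) is (Q → P). It is not in general equivalent to the original.
Here P = 'x > -1' and Q = 'x > -4'.

If x > -4, then x > -1.


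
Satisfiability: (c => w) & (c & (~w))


Check all 4 assignments over {c, w}:
c | w | φ
---------
False | False | False
True | False | False
False | True | False
True | True | False
No assignment makes the formula true.

Unsatisfiable.


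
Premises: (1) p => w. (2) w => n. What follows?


Hypothetical syllogism: from (P → Q) and (Q → R), infer (P → R).
Chain the two implications through the shared middle term 'w'.

p => n


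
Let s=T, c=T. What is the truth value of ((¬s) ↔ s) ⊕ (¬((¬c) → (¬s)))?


Substitute s=T, c=T:
¬s = F
(¬s) ↔ s = F ↔ T = F
¬c = F
¬s = F
(¬c) → (¬s) = F → F = T
¬((¬c) → (¬s)) = F
((¬s) ↔ s) ⊕ (¬((¬c) → (¬s))) = F ⊕ F = F

F


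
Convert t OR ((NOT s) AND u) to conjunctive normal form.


Step 1: Distribute ∨ over ∧: t ∨ ((¬s) ∧ u) = (t ∨ (¬s)) ∧ (t ∨ u).

(t OR (NOT s)) AND (t OR u)


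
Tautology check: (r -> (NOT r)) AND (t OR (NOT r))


Build the truth table over {r, t}:
r | t | φ
---------
F | F | T
T | F | F
F | T | T
T | T | F
Counterexample at row 2: with r=T, t=F, the formula is F.

No, it is not a tautology.


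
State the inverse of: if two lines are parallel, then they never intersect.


The inverse of (P → Q) is (¬P → ¬Q). It is equivalent to the converse, not to the original.
Here P = 'two lines are parallel' and Q = 'they never intersect'.

If not (two lines are parallel), then not (they never intersect).


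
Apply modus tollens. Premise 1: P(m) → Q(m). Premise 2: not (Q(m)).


Modus tollens: from (P → Q) and ¬Q, infer ¬P.
Q = 'Q(m)' is denied; since P → Q, P must also fail.

Not (P(m)).


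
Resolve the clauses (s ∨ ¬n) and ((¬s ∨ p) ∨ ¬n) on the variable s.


The clauses contain complementary literals s and ¬s.
Resolution eliminates this pair and disjoins the remaining literals (merging duplicates).

(¬n ∨ p)


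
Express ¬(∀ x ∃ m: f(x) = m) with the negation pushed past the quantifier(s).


Negation flips each quantifier (∀↔∃) and negates the inner predicate.
¬(∀ x ∃ m: φ) = ∃ x ∀ m: ¬φ.

∃ x ∀ m: ¬(f(x) = m)


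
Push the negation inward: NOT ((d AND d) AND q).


De Morgan: the negation of a conjunction is the disjunction of the negations.
Distribute NOT across AND, flipping it to OR, and negate each literal.

((NOT d) OR (NOT d)) OR (NOT q)


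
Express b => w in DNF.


Step 1: Rewrite b → w as ¬b ∨ w.

(~b) | w


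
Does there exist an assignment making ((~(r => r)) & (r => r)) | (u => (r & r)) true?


Search for a satisfying assignment over {r, u}.
Try r=False, u=False: the formula evaluates to True.
A satisfying assignment exists.

Satisfiable.


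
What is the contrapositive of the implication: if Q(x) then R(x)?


The contrapositive of (P → Q) is (¬Q → ¬P); it is logically equivalent to the original.
Here P = 'Q(x)' and Q = 'R(x)'.

If not (R(x)), then not (Q(x)).


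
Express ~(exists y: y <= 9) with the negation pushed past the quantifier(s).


¬(forall x: φ) = exists x: ¬φ, and ¬(exists x: φ) = forall x: ¬φ.
Apply to the existential statement.

forall y: ~(y <= 9)


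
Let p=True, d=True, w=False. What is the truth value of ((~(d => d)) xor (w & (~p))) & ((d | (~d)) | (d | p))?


Substitute p=True, d=True, w=False:
d => d = True => True = True
~(d => d) = False
~p = False
w & (~p) = False & False = False
(~(d => d)) xor (w & (~p)) = False xor False = False
~d = False
d | (~d) = True | False = True
d | p = True | True = True
(d | (~d)) | (d | p) = True | True = True
((~(d => d)) xor (w & (~p))) & ((d | (~d)) | (d | p)) = False & True = False

False


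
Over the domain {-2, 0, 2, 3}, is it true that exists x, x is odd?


Evaluate the predicate on each element: -2:False, 0:False, 2:False, 3:True.
Witness x = 3 satisfies the predicate.

True


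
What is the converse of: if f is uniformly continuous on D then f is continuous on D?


The converse of (P → Q) is (Q → P). It is not in general equivalent to the original.
Here P = 'f is uniformly continuous on D' and Q = 'f is continuous on D'.

If f is continuous on D, then f is uniformly continuous on D.


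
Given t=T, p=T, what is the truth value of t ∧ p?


Conjunction is true only when both operands are true.
Substitute: t=T, p=T.
T ∧ T evaluates to T.

T


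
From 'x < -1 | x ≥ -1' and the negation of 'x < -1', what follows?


Disjunctive syllogism: from (P ∨ Q) and ¬P, infer Q.
One disjunct, 'x < -1', is ruled out; the other must hold.

x ≥ -1


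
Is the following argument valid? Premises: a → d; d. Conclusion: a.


This is affirming the consequent (fallacy). There exist truth assignments where the premises are all true but the conclusion is false.

Invalid.


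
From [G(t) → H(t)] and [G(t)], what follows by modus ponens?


Modus ponens: from (P → Q) and P, infer Q.
P = 'G(t)' is asserted, and P → Q holds, so Q follows.

H(t).


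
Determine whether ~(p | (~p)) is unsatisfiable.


Truth table over {p}:
p | φ
-----
False | False
True | False
Every row is false.

Yes, it is a contradiction.


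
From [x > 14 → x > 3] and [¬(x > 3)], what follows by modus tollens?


Modus tollens: from (P → Q) and ¬Q, infer ¬P.
Q = 'x > 3' is denied; since P → Q, P must also fail.

Not (x > 14).


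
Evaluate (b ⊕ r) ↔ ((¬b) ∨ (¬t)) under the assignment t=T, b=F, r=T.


Substitute t=T, b=F, r=T:
b ⊕ r = F ⊕ T = T
¬b = T
¬t = F
(¬b) ∨ (¬t) = T ∨ F = T
(b ⊕ r) ↔ ((¬b) ∨ (¬t)) = T ↔ T = T

T


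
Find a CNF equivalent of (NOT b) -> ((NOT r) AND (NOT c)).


Step 1: Rewrite (¬b) → ((¬r) ∧ (¬c)) as ¬(¬b) ∨ ((¬r) ∧ (¬c)).
Step 2: Distribute ∨ over ∧.
Step 3: Eliminate any double negations (¬¬X = X).

(b OR (NOT r)) AND (b OR (NOT c))


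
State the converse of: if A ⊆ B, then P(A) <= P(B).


The converse of (P → Q) is (Q → P). It is not in general equivalent to the original.
Here P = 'A ⊆ B' and Q = 'P(A) <= P(B)'.

If P(A) <= P(B), then A ⊆ B.


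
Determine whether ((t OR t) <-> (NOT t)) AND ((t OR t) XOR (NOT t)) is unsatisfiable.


Truth table over {t}:
t | φ
-----
F | F
T | F
Every row is false.

Yes, it is a contradiction.


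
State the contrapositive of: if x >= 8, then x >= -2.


The contrapositive of (P → Q) is (¬Q → ¬P); it is logically equivalent to the original.
Here P = 'x >= 8' and Q = 'x >= -2'.

If not (x >= -2), then not (x >= 8).


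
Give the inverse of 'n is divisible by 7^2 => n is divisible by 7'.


The inverse of (P → Q) is (¬P → ¬Q). It is equivalent to the converse, not to the original.
Here P = 'n is divisible by 7^2' and Q = 'n is divisible by 7'.

If not (n is divisible by 7^2), then not (n is divisible by 7).


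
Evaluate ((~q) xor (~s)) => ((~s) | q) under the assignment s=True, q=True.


Substitute s=True, q=True:
~q = False
~s = False
(~q) xor (~s) = False xor False = False
~s = False
(~s) | q = False | True = True
((~q) xor (~s)) => ((~s) | q) = False => True = True

True


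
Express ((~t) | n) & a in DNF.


Step 1: Distribute ∧ over ∨: ((¬t) ∨ n) ∧ a = ((¬t) ∧ a) ∨ (n ∧ a).

((~t) & a) | (n & a)


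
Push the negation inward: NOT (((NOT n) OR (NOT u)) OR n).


De Morgan: the negation of a disjunction is the conjunction of the negations.
Distribute NOT across OR, flipping it to AND, and negate each literal.

(n AND u) AND (NOT n)


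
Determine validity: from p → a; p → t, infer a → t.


This is (no valid rule). There exist truth assignments where the premises are all true but the conclusion is false.

Invalid.


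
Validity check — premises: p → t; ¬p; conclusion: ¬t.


This is denying the antecedent (fallacy). There exist truth assignments where the premises are all true but the conclusion is false.

Invalid.


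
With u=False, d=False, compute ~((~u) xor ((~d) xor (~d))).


Substitute u=False, d=False:
~u = True
~d = True
~d = True
(~d) xor (~d) = True xor True = False
(~u) xor ((~d) xor (~d)) = True xor False = True
~((~u) xor ((~d) xor (~d))) = False

False


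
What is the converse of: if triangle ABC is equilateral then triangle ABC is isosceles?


The converse of (P → Q) is (Q → P). It is not in general equivalent to the original.
Here P = 'triangle ABC is equilateral' and Q = 'triangle ABC is isosceles'.

If triangle ABC is isosceles, then triangle ABC is equilateral.


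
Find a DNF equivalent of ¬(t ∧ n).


Step 1: Apply De Morgan: ¬(t ∧ n) = ¬t ∨ ¬n.

(¬t) ∨ (¬n)


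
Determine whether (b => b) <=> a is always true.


Build the truth table over {a, b}:
a | b | φ
---------
False | False | False
True | False | True
False | True | False
True | True | True
Counterexample at row 1: with a=False, b=False, the formula is False.

No, it is not a tautology.


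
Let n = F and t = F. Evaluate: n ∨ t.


Disjunction is false only when both operands are false.
Substitute: n=F, t=F.
F ∨ F evaluates to F.

F


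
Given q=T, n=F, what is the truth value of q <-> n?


Biconditional is true when both operands have the same truth value.
Substitute: q=T, n=F.
T <-> F evaluates to F.

F


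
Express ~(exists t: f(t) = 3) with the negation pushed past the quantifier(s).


¬(forall x: φ) = exists x: ¬φ, and ¬(exists x: φ) = forall x: ¬φ.
Apply to the existential statement.

forall t: ~(f(t) = 3)


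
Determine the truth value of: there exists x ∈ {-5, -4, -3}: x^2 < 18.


Evaluate the predicate on each element: -5:F, -4:T, -3:T.
Witness x = -4 satisfies the predicate.

T


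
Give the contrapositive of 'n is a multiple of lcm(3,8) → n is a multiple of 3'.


The contrapositive of (P → Q) is (¬Q → ¬P); it is logically equivalent to the original.
Here P = 'n is a multiple of lcm(3,8)' and Q = 'n is a multiple of 3'.

If not (n is a multiple of 3), then not (n is a multiple of lcm(3,8)).


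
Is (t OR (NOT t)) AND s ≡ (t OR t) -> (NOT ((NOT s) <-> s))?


Compare truth tables:
s | t | φ | ψ
-------------
F | F | F | T
T | F | T | T
F | T | F | T
T | T | T | T
They differ at row 1 (s=F, t=F): φ=F but ψ=T.

No, they are not logically equivalent.


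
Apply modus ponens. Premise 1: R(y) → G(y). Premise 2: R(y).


Modus ponens: from (P → Q) and P, infer Q.
P = 'R(y)' is asserted, and P → Q holds, so Q follows.

G(y).


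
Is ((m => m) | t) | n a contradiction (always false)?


Truth table over {m, n, t}:
m | n | t | φ
-------------
False | False | False | True
True | False | False | True
False | True | False | True
True | True | False | True
False | False | True | True
True | False | True | True
False | True | True | True
True | True | True | True
Satisfying assignment at row 1: m=False, n=False, t=False gives True.

No, it is not a contradiction.


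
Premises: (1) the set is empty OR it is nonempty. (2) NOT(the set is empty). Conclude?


Disjunctive syllogism: from (P ∨ Q) and ¬P, infer Q.
One disjunct, 'the set is empty', is ruled out; the other must hold.

it is nonempty


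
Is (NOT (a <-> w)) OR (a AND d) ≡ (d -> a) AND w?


Compare truth tables:
a | d | w | φ | ψ
-----------------
F | F | F | F | F
T | F | F | T | F
F | T | F | F | F
T | T | F | T | F
F | F | T | T | T
T | F | T | F | T
F | T | T | T | F
T | T | T | T | T
They differ at row 2 (a=T, d=F, w=F): φ=T but ψ=F.

No, they are not logically equivalent.


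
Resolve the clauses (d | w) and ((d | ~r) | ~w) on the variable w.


The clauses contain complementary literals w and ~w.
Resolution eliminates this pair and disjoins the remaining literals (merging duplicates).

(d | ~r)


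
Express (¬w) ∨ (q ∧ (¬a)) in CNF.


Step 1: Distribute ∨ over ∧: (¬w) ∨ (q ∧ (¬a)) = ((¬w) ∨ q) ∧ ((¬w) ∨ (¬a)).

((¬w) ∨ q) ∧ ((¬w) ∨ (¬a))


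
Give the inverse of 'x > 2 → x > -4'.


The inverse of (P → Q) is (¬P → ¬Q). It is equivalent to the converse, not to the original.
Here P = 'x > 2' and Q = 'x > -4'.

If not (x > 2), then not (x > -4).


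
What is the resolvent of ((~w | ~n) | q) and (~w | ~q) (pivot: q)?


The clauses contain complementary literals q and ~q.
Resolution eliminates this pair and disjoins the remaining literals (merging duplicates).

(~w | ~n)


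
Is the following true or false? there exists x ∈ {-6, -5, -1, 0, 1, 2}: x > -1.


Evaluate the predicate on each element: -6:F, -5:F, -1:F, 0:T, 1:T, 2:T.
Witness x = 0 satisfies the predicate.

T


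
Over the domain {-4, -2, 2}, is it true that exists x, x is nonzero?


Evaluate the predicate on each element: -4:True, -2:True, 2:True.
Witness x = -4 satisfies the predicate.

True


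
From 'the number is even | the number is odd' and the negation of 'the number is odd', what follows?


Disjunctive syllogism: from (P ∨ Q) and ¬P, infer Q.
One disjunct, 'the number is odd', is ruled out; the other must hold.

the number is even


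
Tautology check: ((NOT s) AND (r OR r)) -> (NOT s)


Build the truth table over {r, s}:
r | s | φ
---------
F | F | T
T | F | T
F | T | T
T | T | T
Every row evaluates to true.

Yes, it is a tautology.


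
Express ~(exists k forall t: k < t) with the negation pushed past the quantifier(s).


Negation flips each quantifier (∀↔∃) and negates the inner predicate.
¬(exists k forall t: φ) = forall k exists t: ¬φ.

forall k exists t: ~(k < t)


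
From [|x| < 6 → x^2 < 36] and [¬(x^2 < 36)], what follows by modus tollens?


Modus tollens: from (P → Q) and ¬Q, infer ¬P.
Q = 'x^2 < 36' is denied; since P → Q, P must also fail.

Not (|x| < 6).


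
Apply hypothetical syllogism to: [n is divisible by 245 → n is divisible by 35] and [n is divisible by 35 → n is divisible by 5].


Hypothetical syllogism: from (P → Q) and (Q → R), infer (P → R).
Chain the two implications through the shared middle term 'n is divisible by 35'.

n is divisible by 245 → n is divisible by 5


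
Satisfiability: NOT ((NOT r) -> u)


Search for a satisfying assignment over {r, u}.
Try r=F, u=F: the formula evaluates to T.
A satisfying assignment exists.

Satisfiable.


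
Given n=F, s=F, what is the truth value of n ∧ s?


Conjunction is true only when both operands are true.
Substitute: n=F, s=F.
F ∧ F evaluates to F.

F


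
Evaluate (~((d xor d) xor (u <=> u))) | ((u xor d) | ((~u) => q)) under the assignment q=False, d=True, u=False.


Substitute q=False, d=True, u=False:
d xor d = True xor True = False
u <=> u = False <=> False = True
(d xor d) xor (u <=> u) = False xor True = True
~((d xor d) xor (u <=> u)) = False
u xor d = False xor True = True
~u = True
(~u) => q = True => False = False
(u xor d) | ((~u) => q) = True | False = True
(~((d xor d) xor (u <=> u))) | ((u xor d) | ((~u) => q)) = False | True = True

True


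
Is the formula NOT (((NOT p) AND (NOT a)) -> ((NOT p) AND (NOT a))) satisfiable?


Check all 4 assignments over {a, p}:
a | p | φ
---------
F | F | F
T | F | F
F | T | F
T | T | F
No assignment makes the formula true.

Unsatisfiable.


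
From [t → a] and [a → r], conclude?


Hypothetical syllogism: from (P → Q) and (Q → R), infer (P → R).
Chain the two implications through the shared middle term 'a'.

t → r


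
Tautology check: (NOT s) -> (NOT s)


Build the truth table over {s}:
s | φ
-----
F | T
T | T
Every row evaluates to true.

Yes, it is a tautology.


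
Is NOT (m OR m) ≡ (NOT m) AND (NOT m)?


Compare truth tables:
m | φ | ψ
---------
F | T | T
T | F | F
The columns φ and ψ agree on every row.

Yes, they are logically equivalent.


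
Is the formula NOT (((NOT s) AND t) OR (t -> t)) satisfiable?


Check all 4 assignments over {s, t}:
s | t | φ
---------
F | F | F
T | F | F
F | T | F
T | T | F
No assignment makes the formula true.

Unsatisfiable.


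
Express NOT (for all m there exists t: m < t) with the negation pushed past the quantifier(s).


Negation flips each quantifier (∀↔∃) and negates the inner predicate.
¬(for all m there exists t: φ) = there exists m for all t: ¬φ.

there exists m for all t: NOT(m < t)


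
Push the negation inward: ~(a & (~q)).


De Morgan: the negation of a conjunction is the disjunction of the negations.
Distribute ~ across &, flipping it to |, and negate each literal.

(~a) | q


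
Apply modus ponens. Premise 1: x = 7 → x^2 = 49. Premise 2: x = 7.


Modus ponens: from (P → Q) and P, infer Q.
P = 'x = 7' is asserted, and P → Q holds, so Q follows.

x^2 = 49.


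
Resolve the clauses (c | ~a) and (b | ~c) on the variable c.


The clauses contain complementary literals c and ~c.
Resolution eliminates this pair and disjoins the remaining literals (merging duplicates).

(~a | b)


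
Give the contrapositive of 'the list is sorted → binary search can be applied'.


The contrapositive of (P → Q) is (¬Q → ¬P); it is logically equivalent to the original.
Here P = 'the list is sorted' and Q = 'binary search can be applied'.

If not (binary search can be applied), then not (the list is sorted).


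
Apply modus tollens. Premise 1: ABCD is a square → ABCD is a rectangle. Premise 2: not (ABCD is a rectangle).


Modus tollens: from (P → Q) and ¬Q, infer ¬P.
Q = 'ABCD is a rectangle' is denied; since P → Q, P must also fail.

Not (ABCD is a square).


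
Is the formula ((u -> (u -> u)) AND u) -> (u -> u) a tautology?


Build the truth table over {u}:
u | φ
-----
F | T
T | T
Every row evaluates to true.

Yes, it is a tautology.


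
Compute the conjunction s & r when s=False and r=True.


Conjunction is true only when both operands are true.
Substitute: s=False, r=True.
False & True evaluates to False.

False


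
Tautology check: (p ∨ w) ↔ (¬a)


Build the truth table over {a, p, w}:
a | p | w | φ
-------------
F | F | F | F
T | F | F | T
F | T | F | T
T | T | F | F
F | F | T | T
T | F | T | F
F | T | T | T
T | T | T | F
Counterexample at row 1: with a=F, p=F, w=F, the formula is F.

No, it is not a tautology.


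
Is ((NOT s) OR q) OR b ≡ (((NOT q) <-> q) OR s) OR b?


Compare truth tables:
b | q | s | φ | ψ
-----------------
F | F | F | T | F
T | F | F | T | T
F | T | F | T | F
T | T | F | T | T
F | F | T | F | T
T | F | T | T | T
F | T | T | T | T
T | T | T | T | T
They differ at row 1 (b=F, q=F, s=F): φ=T but ψ=F.

No, they are not logically equivalent.


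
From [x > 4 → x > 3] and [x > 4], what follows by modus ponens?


Modus ponens: from (P → Q) and P, infer Q.
P = 'x > 4' is asserted, and P → Q holds, so Q follows.

x > 3.


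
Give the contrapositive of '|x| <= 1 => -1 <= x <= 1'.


The contrapositive of (P → Q) is (¬Q → ¬P); it is logically equivalent to the original.
Here P = '|x| <= 1' and Q = '-1 <= x <= 1'.

If not (-1 <= x <= 1), then not (|x| <= 1).


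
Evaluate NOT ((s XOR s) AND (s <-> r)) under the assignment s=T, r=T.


Substitute s=T, r=T:
s XOR s = T XOR T = F
s <-> r = T <-> T = T
(s XOR s) AND (s <-> r) = F AND T = F
NOT ((s XOR s) AND (s <-> r)) = T

T


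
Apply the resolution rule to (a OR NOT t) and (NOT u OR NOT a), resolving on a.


The clauses contain complementary literals a and NOTa.
Resolution eliminates this pair and disjoins the remaining literals (merging duplicates).

(NOT t OR NOT u)


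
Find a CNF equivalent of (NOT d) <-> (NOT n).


Step 1: Rewrite (¬d) ↔ (¬n) as ((¬d) → (¬n)) ∧ ((¬n) → (¬d)).
Step 2: Rewrite each implication as a disjunction.
Step 3: Eliminate any double negations (¬¬X = X).

(d OR (NOT n)) AND (n OR (NOT d))


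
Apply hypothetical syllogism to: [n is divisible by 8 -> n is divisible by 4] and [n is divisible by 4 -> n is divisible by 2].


Hypothetical syllogism: from (P → Q) and (Q → R), infer (P → R).
Chain the two implications through the shared middle term 'n is divisible by 4'.

n is divisible by 8 -> n is divisible by 2


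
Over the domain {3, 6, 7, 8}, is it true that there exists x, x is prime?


Evaluate the predicate on each element: 3:T, 6:F, 7:T, 8:F.
Witness x = 3 satisfies the predicate.

T


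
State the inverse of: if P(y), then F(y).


The inverse of (P → Q) is (¬P → ¬Q). It is equivalent to the converse, not to the original.
Here P = 'P(y)' and Q = 'F(y)'.

If not (P(y)), then not (F(y)).


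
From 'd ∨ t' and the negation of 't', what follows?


Disjunctive syllogism: from (P ∨ Q) and ¬P, infer Q.
One disjunct, 't', is ruled out; the other must hold.

d


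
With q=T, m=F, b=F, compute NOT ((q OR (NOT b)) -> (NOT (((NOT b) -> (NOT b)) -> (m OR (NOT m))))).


Substitute q=T, m=F, b=F:
… (earlier sub-steps elided)
q OR (NOT b) = T OR T = T
NOT b = T
NOT b = T
(NOT b) -> (NOT b) = T -> T = T
NOT m = T
m OR (NOT m) = F OR T = T
((NOT b) -> (NOT b)) -> (m OR (NOT m)) = T -> T = T
NOT (((NOT b) -> (NOT b)) -> (m OR (NOT m))) = F
(q OR (NOT b)) -> (NOT (((NOT b) -> (NOT b)) -> (m OR (NOT m)))) = T -> F = F
NOT ((q OR (NOT b)) -> (NOT (((NOT b) -> (NOT b)) -> (m OR (NOT m))))) = T

T


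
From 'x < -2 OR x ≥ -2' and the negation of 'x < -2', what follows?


Disjunctive syllogism: from (P ∨ Q) and ¬P, infer Q.
One disjunct, 'x < -2', is ruled out; the other must hold.

x ≥ -2


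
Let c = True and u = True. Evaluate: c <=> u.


Biconditional is true when both operands have the same truth value.
Substitute: c=True, u=True.
True <=> True evaluates to True.

True
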